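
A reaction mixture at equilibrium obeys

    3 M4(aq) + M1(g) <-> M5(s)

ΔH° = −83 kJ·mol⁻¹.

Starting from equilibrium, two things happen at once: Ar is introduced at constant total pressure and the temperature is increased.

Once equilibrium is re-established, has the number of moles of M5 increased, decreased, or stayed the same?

decreases

Adding inert gas at constant total pressure expands the volume and lowers every reacting partial pressure. With Δn_gas = 0 − 1 = -1, Q moves away from K toward the side with fewer gas moles, so the system shifts toward the side with more gas moles — to the left.
The forward reaction is exothermic. Raising T favours the endothermic direction — shift to the left.
The net shift is to the left. M5 is a product, so its amount decreases.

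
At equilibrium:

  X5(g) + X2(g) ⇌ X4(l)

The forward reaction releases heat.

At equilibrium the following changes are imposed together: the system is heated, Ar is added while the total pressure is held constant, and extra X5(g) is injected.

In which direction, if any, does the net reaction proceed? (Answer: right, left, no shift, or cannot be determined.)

cannot be determined

The forward reaction is exothermic. Raising T favours the endothermic direction — shift to the left.
Adding inert gas at constant total pressure expands the volume and lowers every reacting partial pressure. With Δn_gas = 0 − 2 = -2, Q moves away from K toward the side with fewer gas moles, so the system shifts toward the side with more gas moles — to the left.
Adding X5 (g), a reactant, drives the reaction to the right.
The individual effects push in opposite directions; without quantitative information the net direction cannot be determined.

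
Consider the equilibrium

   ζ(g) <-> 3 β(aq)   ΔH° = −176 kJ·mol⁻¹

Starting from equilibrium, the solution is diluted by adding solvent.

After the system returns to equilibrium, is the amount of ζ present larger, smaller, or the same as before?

decreases

Dilution lowers every aqueous concentration by the same factor. Δn_aq = 3 − 0 = +3, so the system shifts toward the side with more dissolved moles — to the right.
The net shift is to the right. ζ is a reactant, so its amount decreases.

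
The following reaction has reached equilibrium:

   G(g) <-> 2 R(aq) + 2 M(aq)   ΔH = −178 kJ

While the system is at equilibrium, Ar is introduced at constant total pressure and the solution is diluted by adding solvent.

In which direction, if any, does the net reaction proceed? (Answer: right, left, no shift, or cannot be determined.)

cannot be determined

Adding inert gas at constant total pressure expands the volume and lowers every reacting partial pressure. With Δn_gas = 0 − 1 = -1, Q moves away from K toward the side with fewer gas moles, so the system shifts toward the side with more gas moles — to the left.
Dilution lowers every aqueous concentration by the same factor. Δn_aq = 4 − 0 = +4, so the system shifts toward the side with more dissolved moles — to the right.
The individual effects push in opposite directions; without quantitative information the net direction cannot be determined.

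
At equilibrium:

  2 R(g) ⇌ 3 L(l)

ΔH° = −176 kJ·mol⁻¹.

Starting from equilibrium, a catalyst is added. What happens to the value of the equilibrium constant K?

The equilibrium constant depends only on temperature. This perturbation changes neither the position of equilibrium nor K.

unchanged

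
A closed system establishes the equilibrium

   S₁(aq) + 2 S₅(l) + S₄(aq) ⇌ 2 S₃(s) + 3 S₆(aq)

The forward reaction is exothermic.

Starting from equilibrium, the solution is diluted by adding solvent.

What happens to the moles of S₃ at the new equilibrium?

increases

Dilution lowers every aqueous concentration by the same factor. Δn_aq = 3 − 2 = +1, so the system shifts toward the side with more dissolved moles — to the right.
The net shift is to the right. S₃ is a product, so its amount increases.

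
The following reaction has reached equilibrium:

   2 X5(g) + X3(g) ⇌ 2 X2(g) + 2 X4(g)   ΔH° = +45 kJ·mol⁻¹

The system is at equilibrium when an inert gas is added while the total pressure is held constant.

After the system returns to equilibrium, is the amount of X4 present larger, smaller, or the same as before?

increases

Adding inert gas at constant total pressure expands the volume and lowers every reacting partial pressure. With Δn_gas = 4 − 3 = +1, Q moves away from K toward the side with fewer gas moles, so the system shifts toward the side with more gas moles — to the right.
The net shift is to the right. X4 is a product, so its amount increases.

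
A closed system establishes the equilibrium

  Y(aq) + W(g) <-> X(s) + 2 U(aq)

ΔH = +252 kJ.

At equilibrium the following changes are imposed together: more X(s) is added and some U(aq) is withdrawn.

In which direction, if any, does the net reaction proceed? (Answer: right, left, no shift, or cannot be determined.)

right

X is a pure solid; its activity is 1 regardless of amount, so Q is unaffected — no shift from this change.
Removing U (aq), a product, drives the reaction to the right.
Only the nonzero effect(s) matter; the net shift is to the right.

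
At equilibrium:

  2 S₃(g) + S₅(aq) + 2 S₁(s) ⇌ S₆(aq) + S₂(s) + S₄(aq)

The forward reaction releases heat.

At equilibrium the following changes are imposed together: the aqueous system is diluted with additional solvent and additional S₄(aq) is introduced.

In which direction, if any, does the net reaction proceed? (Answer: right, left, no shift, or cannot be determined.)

Dilution lowers every aqueous concentration by the same factor. Δn_aq = 2 − 1 = +1, so the system shifts toward the side with more dissolved moles — to the right.
Adding S₄ (aq), a product, drives the reaction to the left.
The individual effects push in opposite directions; without quantitative information the net direction cannot be determined.

cannot be determined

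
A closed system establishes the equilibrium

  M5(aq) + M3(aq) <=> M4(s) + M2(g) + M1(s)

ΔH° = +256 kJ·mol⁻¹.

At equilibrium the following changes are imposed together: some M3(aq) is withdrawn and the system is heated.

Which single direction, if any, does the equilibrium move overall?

Removing M3 (aq), a reactant, drives the reaction to the left.
The forward reaction is endothermic. Raising T favours the endothermic direction — shift to the right.
The individual effects push in opposite directions; without quantitative information the net direction cannot be determined.

cannot be determined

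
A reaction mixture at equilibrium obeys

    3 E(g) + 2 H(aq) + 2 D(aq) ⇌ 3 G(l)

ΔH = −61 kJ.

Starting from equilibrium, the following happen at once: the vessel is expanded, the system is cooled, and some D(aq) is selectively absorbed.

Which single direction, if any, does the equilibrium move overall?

Gas moles: reactants 3, products 0 (Δn_gas = -3). Expansion shifts the system toward the side with more moles of gas — to the left.
The forward reaction is exothermic. Lowering T favours the exothermic direction — shift to the right.
Removing D (aq), a reactant, drives the reaction to the left.
The individual effects push in opposite directions; without quantitative information the net direction cannot be determined.

cannot be determined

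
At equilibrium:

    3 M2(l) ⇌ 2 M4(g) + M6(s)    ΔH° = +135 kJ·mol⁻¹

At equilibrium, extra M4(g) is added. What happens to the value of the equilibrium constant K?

The equilibrium constant depends only on temperature. This perturbation may move the position of equilibrium, but since T is unchanged, K itself is unchanged.

unchanged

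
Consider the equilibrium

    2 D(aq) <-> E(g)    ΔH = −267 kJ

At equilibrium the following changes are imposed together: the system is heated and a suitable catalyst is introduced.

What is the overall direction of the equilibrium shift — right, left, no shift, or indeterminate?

left

The forward reaction is exothermic. Raising T favours the endothermic direction — shift to the left.
A catalyst speeds both forward and reverse rates equally; it changes neither Q nor K — no shift from this change.
Only the nonzero effect(s) matter; the net shift is to the left.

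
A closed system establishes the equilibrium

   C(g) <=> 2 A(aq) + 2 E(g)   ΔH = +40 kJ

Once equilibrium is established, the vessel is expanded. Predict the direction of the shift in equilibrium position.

Gas moles: reactants 1, products 2 (Δn_gas = +1). Expansion shifts the system toward the side with more moles of gas — to the right.

right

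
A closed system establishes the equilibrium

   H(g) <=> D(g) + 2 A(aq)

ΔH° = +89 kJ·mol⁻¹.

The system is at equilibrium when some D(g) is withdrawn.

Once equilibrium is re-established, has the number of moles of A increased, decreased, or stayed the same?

Removing D (g), a product, drives the reaction to the right.
The net shift is to the right. A is a product, so its amount increases.

increases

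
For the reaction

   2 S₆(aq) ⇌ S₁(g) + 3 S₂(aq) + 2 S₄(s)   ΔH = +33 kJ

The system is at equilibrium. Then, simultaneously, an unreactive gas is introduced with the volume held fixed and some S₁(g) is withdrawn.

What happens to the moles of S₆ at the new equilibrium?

decreases

At constant volume, adding an inert gas leaves every reacting species' partial pressure unchanged, so Q is unchanged — no shift from this change.
Removing S₁ (g), a product, drives the reaction to the right.
The net shift is to the right. S₆ is a reactant, so its amount decreases.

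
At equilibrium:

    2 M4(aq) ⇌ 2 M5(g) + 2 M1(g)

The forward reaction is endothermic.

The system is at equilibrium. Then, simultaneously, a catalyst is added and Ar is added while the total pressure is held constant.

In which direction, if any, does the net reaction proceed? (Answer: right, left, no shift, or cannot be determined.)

right

A catalyst speeds both forward and reverse rates equally; it changes neither Q nor K — no shift from this change.
Adding inert gas at constant total pressure expands the volume and lowers every reacting partial pressure. With Δn_gas = 4 − 0 = +4, Q moves away from K toward the side with fewer gas moles, so the system shifts toward the side with more gas moles — to the right.
Only the nonzero effect(s) matter; the net shift is to the right.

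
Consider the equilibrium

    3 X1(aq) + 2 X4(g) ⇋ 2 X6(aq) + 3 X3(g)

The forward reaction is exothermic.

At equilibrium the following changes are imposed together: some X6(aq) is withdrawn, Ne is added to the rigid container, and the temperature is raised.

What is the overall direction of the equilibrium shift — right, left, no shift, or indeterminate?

cannot be determined

Removing X6 (aq), a product, drives the reaction to the right.
At constant volume, adding an inert gas leaves every reacting species' partial pressure unchanged, so Q is unchanged — no shift from this change.
The forward reaction is exothermic. Raising T favours the endothermic direction — shift to the left.
The individual effects push in opposite directions; without quantitative information the net direction cannot be determined.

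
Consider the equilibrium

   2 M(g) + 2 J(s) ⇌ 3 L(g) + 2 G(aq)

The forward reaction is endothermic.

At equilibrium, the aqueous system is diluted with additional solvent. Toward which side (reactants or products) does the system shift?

Dilution lowers every aqueous concentration by the same factor. Δn_aq = 2 − 0 = +2, so the system shifts toward the side with more dissolved moles — to the right.

right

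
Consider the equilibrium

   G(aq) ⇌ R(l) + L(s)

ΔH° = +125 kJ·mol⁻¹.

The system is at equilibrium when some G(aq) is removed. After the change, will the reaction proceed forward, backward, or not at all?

left

Removing G (aq), a reactant, drives the reaction to the left.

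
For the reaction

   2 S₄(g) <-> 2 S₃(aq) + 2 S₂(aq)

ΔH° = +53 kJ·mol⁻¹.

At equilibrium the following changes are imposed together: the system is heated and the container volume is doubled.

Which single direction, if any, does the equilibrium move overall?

The forward reaction is endothermic. Raising T favours the endothermic direction — shift to the right.
Gas moles: reactants 2, products 0 (Δn_gas = -2). Expansion shifts the system toward the side with more moles of gas — to the left.
The individual effects push in opposite directions; without quantitative information the net direction cannot be determined.

cannot be determined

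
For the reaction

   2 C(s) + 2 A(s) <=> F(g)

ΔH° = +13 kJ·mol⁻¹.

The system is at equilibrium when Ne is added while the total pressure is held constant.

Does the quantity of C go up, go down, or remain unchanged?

decreases

Adding inert gas at constant total pressure expands the volume and lowers every reacting partial pressure. With Δn_gas = 1 − 0 = +1, Q moves away from K toward the side with fewer gas moles, so the system shifts toward the side with more gas moles — to the right.
The net shift is to the right. C is a reactant, so its amount decreases.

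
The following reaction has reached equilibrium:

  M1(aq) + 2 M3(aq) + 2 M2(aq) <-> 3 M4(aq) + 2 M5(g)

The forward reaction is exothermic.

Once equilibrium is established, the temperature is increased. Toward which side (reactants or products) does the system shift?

The forward reaction is exothermic. Raising T favours the endothermic direction — shift to the left.

left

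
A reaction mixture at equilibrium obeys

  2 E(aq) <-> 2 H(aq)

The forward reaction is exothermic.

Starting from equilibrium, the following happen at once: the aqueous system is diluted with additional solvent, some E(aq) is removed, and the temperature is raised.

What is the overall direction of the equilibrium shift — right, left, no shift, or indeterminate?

left

Dilution scales every aqueous concentration by the same factor. Δn_aq = 2 − 2 = 0, so Q is unchanged — no shift.
Removing E (aq), a reactant, drives the reaction to the left.
The forward reaction is exothermic. Raising T favours the endothermic direction — shift to the left.
Only the nonzero effect(s) matter; the net shift is to the left.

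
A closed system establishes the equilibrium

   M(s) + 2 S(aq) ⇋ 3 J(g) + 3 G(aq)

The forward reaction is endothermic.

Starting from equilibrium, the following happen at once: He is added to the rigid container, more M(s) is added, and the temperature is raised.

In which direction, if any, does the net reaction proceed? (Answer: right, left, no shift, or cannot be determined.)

At constant volume, adding an inert gas leaves every reacting species' partial pressure unchanged, so Q is unchanged — no shift from this change.
M is a pure solid; its activity is 1 regardless of amount, so Q is unaffected — no shift from this change.
The forward reaction is endothermic. Raising T favours the endothermic direction — shift to the right.
Only the nonzero effect(s) matter; the net shift is to the right.

right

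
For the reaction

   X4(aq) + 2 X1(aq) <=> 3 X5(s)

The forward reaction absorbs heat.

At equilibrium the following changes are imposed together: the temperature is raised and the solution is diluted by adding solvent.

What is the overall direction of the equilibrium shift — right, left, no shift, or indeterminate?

The forward reaction is endothermic. Raising T favours the endothermic direction — shift to the right.
Dilution lowers every aqueous concentration by the same factor. Δn_aq = 0 − 3 = -3, so the system shifts toward the side with more dissolved moles — to the left.
The individual effects push in opposite directions; without quantitative information the net direction cannot be determined.

cannot be determined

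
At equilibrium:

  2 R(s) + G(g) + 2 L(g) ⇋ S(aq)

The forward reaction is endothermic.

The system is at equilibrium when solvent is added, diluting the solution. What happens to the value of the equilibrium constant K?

unchanged

The equilibrium constant depends only on temperature. This perturbation may move the position of equilibrium, but since T is unchanged, K itself is unchanged.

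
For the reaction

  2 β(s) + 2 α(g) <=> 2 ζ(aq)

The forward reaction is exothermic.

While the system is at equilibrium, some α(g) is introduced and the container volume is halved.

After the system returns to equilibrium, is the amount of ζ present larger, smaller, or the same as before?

Adding α (g), a reactant, drives the reaction to the right.
Gas moles: reactants 2, products 0 (Δn_gas = -2). Compression shifts the system toward the side with fewer moles of gas — to the right.
The net shift is to the right. ζ is a product, so its amount increases.

increases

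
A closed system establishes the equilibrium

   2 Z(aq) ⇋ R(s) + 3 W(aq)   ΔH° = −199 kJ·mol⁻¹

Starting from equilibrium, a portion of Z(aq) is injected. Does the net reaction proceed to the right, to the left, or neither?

right

Adding Z (aq), a reactant, drives the reaction to the right.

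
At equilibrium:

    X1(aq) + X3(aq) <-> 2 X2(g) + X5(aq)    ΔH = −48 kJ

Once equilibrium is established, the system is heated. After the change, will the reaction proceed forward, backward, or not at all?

The forward reaction is exothermic. Raising T favours the endothermic direction — shift to the left.

left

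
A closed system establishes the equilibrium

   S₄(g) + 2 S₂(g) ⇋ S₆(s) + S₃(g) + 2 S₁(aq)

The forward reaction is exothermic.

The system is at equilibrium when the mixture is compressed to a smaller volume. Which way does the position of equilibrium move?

Gas moles: reactants 3, products 1 (Δn_gas = -2). Compression shifts the system toward the side with fewer moles of gas — to the right.

right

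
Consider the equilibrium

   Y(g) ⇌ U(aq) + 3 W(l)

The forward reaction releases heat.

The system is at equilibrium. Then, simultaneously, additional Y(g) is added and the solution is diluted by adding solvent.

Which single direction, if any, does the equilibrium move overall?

right

Adding Y (g), a reactant, drives the reaction to the right.
Dilution lowers every aqueous concentration by the same factor. Δn_aq = 1 − 0 = +1, so the system shifts toward the side with more dissolved moles — to the right.
All effects act in the same direction — net shift to the right.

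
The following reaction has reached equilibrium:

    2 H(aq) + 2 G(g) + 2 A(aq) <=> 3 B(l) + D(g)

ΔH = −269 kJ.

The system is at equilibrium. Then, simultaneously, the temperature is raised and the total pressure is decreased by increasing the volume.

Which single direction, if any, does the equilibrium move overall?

The forward reaction is exothermic. Raising T favours the endothermic direction — shift to the left.
Gas moles: reactants 2, products 1 (Δn_gas = -1). Expansion shifts the system toward the side with more moles of gas — to the left.
All effects act in the same direction — net shift to the left.

left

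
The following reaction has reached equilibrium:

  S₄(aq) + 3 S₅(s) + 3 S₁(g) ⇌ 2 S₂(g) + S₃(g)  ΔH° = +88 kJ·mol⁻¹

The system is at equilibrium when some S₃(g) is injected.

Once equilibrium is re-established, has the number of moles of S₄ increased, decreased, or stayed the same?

increases

Adding S₃ (g), a product, drives the reaction to the left.
The net shift is to the left. S₄ is a reactant, so its amount increases.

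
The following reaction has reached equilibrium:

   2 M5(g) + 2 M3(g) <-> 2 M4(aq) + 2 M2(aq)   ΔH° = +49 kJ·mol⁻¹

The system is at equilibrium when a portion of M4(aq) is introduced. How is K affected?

The equilibrium constant depends only on temperature. This perturbation may move the position of equilibrium, but since T is unchanged, K itself is unchanged.

unchanged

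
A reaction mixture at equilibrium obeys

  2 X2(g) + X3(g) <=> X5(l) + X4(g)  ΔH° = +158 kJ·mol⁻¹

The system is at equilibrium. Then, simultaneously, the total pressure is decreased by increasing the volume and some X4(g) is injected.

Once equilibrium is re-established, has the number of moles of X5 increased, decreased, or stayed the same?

decreases

Gas moles: reactants 3, products 1 (Δn_gas = -2). Expansion shifts the system toward the side with more moles of gas — to the left.
Adding X4 (g), a product, drives the reaction to the left.
The net shift is to the left. X5 is a product, so its amount decreases.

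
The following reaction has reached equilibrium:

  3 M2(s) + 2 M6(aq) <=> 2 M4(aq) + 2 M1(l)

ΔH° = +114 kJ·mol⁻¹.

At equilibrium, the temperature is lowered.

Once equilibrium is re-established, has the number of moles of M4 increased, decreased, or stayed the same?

The forward reaction is endothermic. Lowering T favours the exothermic direction — shift to the left.
The net shift is to the left. M4 is a product, so its amount decreases.

decreases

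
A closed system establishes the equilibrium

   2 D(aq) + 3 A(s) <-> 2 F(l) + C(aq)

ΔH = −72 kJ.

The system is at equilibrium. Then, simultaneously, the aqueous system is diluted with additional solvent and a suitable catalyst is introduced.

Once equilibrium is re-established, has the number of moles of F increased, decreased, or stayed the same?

decreases

Dilution lowers every aqueous concentration by the same factor. Δn_aq = 1 − 2 = -1, so the system shifts toward the side with more dissolved moles — to the left.
A catalyst speeds both forward and reverse rates equally; it changes neither Q nor K — no shift from this change.
The net shift is to the left. F is a product, so its amount decreases.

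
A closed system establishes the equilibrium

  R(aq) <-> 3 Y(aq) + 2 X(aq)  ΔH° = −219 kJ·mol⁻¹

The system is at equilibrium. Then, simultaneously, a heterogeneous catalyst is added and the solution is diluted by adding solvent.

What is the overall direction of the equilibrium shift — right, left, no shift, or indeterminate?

right

A catalyst speeds both forward and reverse rates equally; it changes neither Q nor K — no shift from this change.
Dilution lowers every aqueous concentration by the same factor. Δn_aq = 5 − 1 = +4, so the system shifts toward the side with more dissolved moles — to the right.
Only the nonzero effect(s) matter; the net shift is to the right.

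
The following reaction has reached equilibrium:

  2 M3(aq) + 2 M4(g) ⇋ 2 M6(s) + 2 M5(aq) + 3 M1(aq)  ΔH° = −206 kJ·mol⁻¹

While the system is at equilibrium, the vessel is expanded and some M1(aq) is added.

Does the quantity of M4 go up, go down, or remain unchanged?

Gas moles: reactants 2, products 0 (Δn_gas = -2). Expansion shifts the system toward the side with more moles of gas — to the left.
Adding M1 (aq), a product, drives the reaction to the left.
The net shift is to the left. M4 is a reactant, so its amount increases.

increases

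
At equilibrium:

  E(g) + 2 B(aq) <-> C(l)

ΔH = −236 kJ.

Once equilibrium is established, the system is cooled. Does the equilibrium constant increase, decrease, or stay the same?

increases

K depends on temperature via the van 't Hoff relation. The forward reaction is exothermic, so lowering T increases K.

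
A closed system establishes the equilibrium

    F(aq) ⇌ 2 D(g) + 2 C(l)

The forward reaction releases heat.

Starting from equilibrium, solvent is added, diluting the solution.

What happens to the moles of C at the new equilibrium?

Dilution lowers every aqueous concentration by the same factor. Δn_aq = 0 − 1 = -1, so the system shifts toward the side with more dissolved moles — to the left.
The net shift is to the left. C is a product, so its amount decreases.

decreases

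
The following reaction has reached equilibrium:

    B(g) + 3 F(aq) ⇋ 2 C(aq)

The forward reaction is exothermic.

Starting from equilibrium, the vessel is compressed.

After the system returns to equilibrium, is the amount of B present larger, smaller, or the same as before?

Gas moles: reactants 1, products 0 (Δn_gas = -1). Compression shifts the system toward the side with fewer moles of gas — to the right.
The net shift is to the right. B is a reactant, so its amount decreases.

decreases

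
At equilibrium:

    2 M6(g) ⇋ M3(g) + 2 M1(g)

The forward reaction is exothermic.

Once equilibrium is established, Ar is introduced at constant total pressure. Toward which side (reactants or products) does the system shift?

right

Adding inert gas at constant total pressure expands the volume and lowers every reacting partial pressure. With Δn_gas = 3 − 2 = +1, Q moves away from K toward the side with fewer gas moles, so the system shifts toward the side with more gas moles — to the right.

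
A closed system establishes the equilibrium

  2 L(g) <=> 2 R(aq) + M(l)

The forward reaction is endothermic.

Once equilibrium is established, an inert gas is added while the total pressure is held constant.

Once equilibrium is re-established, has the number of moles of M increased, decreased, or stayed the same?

Adding inert gas at constant total pressure expands the volume and lowers every reacting partial pressure. With Δn_gas = 0 − 2 = -2, Q moves away from K toward the side with fewer gas moles, so the system shifts toward the side with more gas moles — to the left.
The net shift is to the left. M is a product, so its amount decreases.

decreases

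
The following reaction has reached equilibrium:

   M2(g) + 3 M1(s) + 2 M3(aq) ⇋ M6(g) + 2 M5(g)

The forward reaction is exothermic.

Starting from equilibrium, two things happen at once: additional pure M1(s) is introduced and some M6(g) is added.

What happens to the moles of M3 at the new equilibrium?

increases

M1 is a pure solid; its activity is 1 regardless of amount, so Q is unaffected — no shift from this change.
Adding M6 (g), a product, drives the reaction to the left.
The net shift is to the left. M3 is a reactant, so its amount increases.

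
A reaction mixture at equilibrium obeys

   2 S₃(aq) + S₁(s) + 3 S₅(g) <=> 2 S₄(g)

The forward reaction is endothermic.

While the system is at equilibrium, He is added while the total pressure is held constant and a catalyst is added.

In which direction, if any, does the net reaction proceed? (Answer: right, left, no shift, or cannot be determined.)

left

Adding inert gas at constant total pressure expands the volume and lowers every reacting partial pressure. With Δn_gas = 2 − 3 = -1, Q moves away from K toward the side with fewer gas moles, so the system shifts toward the side with more gas moles — to the left.
A catalyst speeds both forward and reverse rates equally; it changes neither Q nor K — no shift from this change.
Only the nonzero effect(s) matter; the net shift is to the left.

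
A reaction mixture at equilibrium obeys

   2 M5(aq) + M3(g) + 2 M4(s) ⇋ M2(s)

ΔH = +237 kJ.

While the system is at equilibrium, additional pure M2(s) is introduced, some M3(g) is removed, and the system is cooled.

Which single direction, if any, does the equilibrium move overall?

left

M2 is a pure solid; its activity is 1 regardless of amount, so Q is unaffected — no shift from this change.
Removing M3 (g), a reactant, drives the reaction to the left.
The forward reaction is endothermic. Lowering T favours the exothermic direction — shift to the left.
Only the nonzero effect(s) matter; the net shift is to the left.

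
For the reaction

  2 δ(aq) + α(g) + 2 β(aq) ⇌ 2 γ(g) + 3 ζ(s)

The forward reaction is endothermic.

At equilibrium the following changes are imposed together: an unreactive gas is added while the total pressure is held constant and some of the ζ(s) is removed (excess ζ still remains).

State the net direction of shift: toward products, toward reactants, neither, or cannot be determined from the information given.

Adding inert gas at constant total pressure expands the volume and lowers every reacting partial pressure. With Δn_gas = 2 − 1 = +1, Q moves away from K toward the side with fewer gas moles, so the system shifts toward the side with more gas moles — to the right.
ζ is a pure solid; its activity is 1 regardless of amount, so Q is unaffected — no shift from this change.
Only the nonzero effect(s) matter; the net shift is to the right.

right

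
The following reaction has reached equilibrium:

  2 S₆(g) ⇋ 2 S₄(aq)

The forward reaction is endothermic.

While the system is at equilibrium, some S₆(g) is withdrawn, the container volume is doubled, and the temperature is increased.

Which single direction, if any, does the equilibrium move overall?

cannot be determined

Removing S₆ (g), a reactant, drives the reaction to the left.
Gas moles: reactants 2, products 0 (Δn_gas = -2). Expansion shifts the system toward the side with more moles of gas — to the left.
The forward reaction is endothermic. Raising T favours the endothermic direction — shift to the right.
The individual effects push in opposite directions; without quantitative information the net direction cannot be determined.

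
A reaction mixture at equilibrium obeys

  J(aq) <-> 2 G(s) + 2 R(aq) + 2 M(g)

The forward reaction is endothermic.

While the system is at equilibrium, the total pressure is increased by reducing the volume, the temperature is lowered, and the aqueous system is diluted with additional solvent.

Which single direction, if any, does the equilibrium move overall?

cannot be determined

Gas moles: reactants 0, products 2 (Δn_gas = +2). Compression shifts the system toward the side with fewer moles of gas — to the left.
The forward reaction is endothermic. Lowering T favours the exothermic direction — shift to the left.
Dilution lowers every aqueous concentration by the same factor. Δn_aq = 2 − 1 = +1, so the system shifts toward the side with more dissolved moles — to the right.
The individual effects push in opposite directions; without quantitative information the net direction cannot be determined.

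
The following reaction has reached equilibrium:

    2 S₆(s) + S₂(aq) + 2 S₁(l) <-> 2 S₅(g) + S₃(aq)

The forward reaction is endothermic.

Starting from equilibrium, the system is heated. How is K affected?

K depends on temperature via the van 't Hoff relation. The forward reaction is endothermic, so raising T increases K.

increases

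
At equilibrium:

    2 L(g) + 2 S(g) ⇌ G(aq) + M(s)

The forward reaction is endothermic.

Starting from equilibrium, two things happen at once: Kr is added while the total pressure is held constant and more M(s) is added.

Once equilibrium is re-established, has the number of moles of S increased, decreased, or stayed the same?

Adding inert gas at constant total pressure expands the volume and lowers every reacting partial pressure. With Δn_gas = 0 − 4 = -4, Q moves away from K toward the side with fewer gas moles, so the system shifts toward the side with more gas moles — to the left.
M is a pure solid; its activity is 1 regardless of amount, so Q is unaffected — no shift from this change.
The net shift is to the left. S is a reactant, so its amount increases.

increases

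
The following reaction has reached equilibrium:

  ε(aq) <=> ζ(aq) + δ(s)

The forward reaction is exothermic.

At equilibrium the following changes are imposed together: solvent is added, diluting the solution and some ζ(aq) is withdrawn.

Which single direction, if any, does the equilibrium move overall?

Dilution scales every aqueous concentration by the same factor. Δn_aq = 1 − 1 = 0, so Q is unchanged — no shift.
Removing ζ (aq), a product, drives the reaction to the right.
Only the nonzero effect(s) matter; the net shift is to the right.

right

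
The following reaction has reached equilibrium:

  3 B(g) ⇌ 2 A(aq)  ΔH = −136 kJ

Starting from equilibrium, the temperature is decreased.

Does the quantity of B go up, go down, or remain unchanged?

The forward reaction is exothermic. Lowering T favours the exothermic direction — shift to the right.
The net shift is to the right. B is a reactant, so its amount decreases.

decreases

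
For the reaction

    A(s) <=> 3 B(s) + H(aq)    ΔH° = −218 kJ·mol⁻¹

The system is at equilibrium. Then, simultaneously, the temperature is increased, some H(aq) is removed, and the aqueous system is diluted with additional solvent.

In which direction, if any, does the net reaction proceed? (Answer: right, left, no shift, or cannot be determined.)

The forward reaction is exothermic. Raising T favours the endothermic direction — shift to the left.
Removing H (aq), a product, drives the reaction to the right.
Dilution lowers every aqueous concentration by the same factor. Δn_aq = 1 − 0 = +1, so the system shifts toward the side with more dissolved moles — to the right.
The individual effects push in opposite directions; without quantitative information the net direction cannot be determined.

cannot be determined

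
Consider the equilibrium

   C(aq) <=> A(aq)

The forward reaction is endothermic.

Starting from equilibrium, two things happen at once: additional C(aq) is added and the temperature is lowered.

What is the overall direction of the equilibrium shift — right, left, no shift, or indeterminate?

Adding C (aq), a reactant, drives the reaction to the right.
The forward reaction is endothermic. Lowering T favours the exothermic direction — shift to the left.
The individual effects push in opposite directions; without quantitative information the net direction cannot be determined.

cannot be determined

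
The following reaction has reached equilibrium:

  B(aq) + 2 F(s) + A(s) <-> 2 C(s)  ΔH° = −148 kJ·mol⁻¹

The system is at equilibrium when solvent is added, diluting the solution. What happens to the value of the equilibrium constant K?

The equilibrium constant depends only on temperature. This perturbation may move the position of equilibrium, but since T is unchanged, K itself is unchanged.

unchanged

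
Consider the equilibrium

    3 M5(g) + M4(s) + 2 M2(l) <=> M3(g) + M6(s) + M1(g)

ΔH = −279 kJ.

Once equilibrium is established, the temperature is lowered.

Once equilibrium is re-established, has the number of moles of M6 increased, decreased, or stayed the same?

The forward reaction is exothermic. Lowering T favours the exothermic direction — shift to the right.
The net shift is to the right. M6 is a product, so its amount increases.

increases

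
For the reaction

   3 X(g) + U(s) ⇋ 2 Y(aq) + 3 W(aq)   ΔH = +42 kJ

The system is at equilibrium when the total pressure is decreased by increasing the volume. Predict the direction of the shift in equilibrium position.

left

Gas moles: reactants 3, products 0 (Δn_gas = -3). Expansion shifts the system toward the side with more moles of gas — to the left.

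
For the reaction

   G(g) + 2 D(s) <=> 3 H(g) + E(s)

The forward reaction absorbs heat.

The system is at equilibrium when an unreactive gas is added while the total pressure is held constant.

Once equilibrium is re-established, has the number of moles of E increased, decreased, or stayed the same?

Adding inert gas at constant total pressure expands the volume and lowers every reacting partial pressure. With Δn_gas = 3 − 1 = +2, Q moves away from K toward the side with fewer gas moles, so the system shifts toward the side with more gas moles — to the right.
The net shift is to the right. E is a product, so its amount increases.

increases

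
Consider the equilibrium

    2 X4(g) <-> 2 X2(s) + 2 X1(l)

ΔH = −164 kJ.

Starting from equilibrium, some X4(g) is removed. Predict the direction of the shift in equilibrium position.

Removing X4 (g), a reactant, drives the reaction to the left.

left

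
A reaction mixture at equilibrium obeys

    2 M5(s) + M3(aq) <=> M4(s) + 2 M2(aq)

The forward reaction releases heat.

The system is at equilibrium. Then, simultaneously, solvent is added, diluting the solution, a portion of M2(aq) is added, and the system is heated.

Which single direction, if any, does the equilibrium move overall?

Dilution lowers every aqueous concentration by the same factor. Δn_aq = 2 − 1 = +1, so the system shifts toward the side with more dissolved moles — to the right.
Adding M2 (aq), a product, drives the reaction to the left.
The forward reaction is exothermic. Raising T favours the endothermic direction — shift to the left.
The individual effects push in opposite directions; without quantitative information the net direction cannot be determined.

cannot be determined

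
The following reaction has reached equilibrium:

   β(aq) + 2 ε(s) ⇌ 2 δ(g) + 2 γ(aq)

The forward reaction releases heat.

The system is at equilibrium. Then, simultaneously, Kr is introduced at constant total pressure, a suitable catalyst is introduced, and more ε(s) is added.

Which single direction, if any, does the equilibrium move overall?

right

Adding inert gas at constant total pressure expands the volume and lowers every reacting partial pressure. With Δn_gas = 2 − 0 = +2, Q moves away from K toward the side with fewer gas moles, so the system shifts toward the side with more gas moles — to the right.
A catalyst speeds both forward and reverse rates equally; it changes neither Q nor K — no shift from this change.
ε is a pure solid; its activity is 1 regardless of amount, so Q is unaffected — no shift from this change.
Only the nonzero effect(s) matter; the net shift is to the right.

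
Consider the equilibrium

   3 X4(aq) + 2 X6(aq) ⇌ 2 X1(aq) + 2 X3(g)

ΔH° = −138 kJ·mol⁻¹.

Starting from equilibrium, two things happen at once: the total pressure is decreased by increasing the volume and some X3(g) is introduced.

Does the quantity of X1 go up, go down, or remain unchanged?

cannot be determined

Gas moles: reactants 0, products 2 (Δn_gas = +2). Expansion shifts the system toward the side with more moles of gas — to the right.
Adding X3 (g), a product, drives the reaction to the left.
The two effects oppose each other, so the net shift — and hence the change in X1 — cannot be determined from the given information.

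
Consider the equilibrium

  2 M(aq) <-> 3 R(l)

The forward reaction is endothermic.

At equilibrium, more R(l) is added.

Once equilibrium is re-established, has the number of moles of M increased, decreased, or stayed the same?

R is a pure liquid; its activity is 1 regardless of amount, so Q is unaffected — no shift from this change.
No net shift occurs, so the amount of M is unchanged.

unchanged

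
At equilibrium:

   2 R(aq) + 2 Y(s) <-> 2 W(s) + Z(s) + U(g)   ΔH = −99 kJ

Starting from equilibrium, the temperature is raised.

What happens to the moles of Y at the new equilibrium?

increases

The forward reaction is exothermic. Raising T favours the endothermic direction — shift to the left.
The net shift is to the left. Y is a reactant, so its amount increases.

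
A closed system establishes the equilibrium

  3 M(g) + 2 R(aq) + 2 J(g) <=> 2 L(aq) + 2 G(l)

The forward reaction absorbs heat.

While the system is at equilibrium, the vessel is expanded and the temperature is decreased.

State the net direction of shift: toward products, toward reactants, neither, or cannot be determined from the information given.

Gas moles: reactants 5, products 0 (Δn_gas = -5). Expansion shifts the system toward the side with more moles of gas — to the left.
The forward reaction is endothermic. Lowering T favours the exothermic direction — shift to the left.
All effects act in the same direction — net shift to the left.

left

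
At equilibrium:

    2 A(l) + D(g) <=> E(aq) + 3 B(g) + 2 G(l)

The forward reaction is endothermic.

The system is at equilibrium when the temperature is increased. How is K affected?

K depends on temperature via the van 't Hoff relation. The forward reaction is endothermic, so raising T increases K.

increases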